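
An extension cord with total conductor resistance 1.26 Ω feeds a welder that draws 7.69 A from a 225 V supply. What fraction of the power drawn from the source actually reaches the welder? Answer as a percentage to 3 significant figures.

95.7 %

The extension cord carries the full 7.69 A.
P_line = I² R_line = (7.690)² × 1.26 = 74.51 W
P_source = V I = 225 × 7.690 = 1730 W; P_load = 1656 W
η = P_load / P_source = 1656 / 1730 = 0.9569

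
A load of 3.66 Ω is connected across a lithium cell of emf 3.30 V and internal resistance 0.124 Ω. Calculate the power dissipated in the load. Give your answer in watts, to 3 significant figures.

Load and internal resistance form a series loop — compute the loop current, then the load power via I²R.
I = ε / (r + R) = 3.30 / (0.124 + 3.66) = 0.8721 A
P_load = I² R = (0.8721)² × 3.66 = 2.784 W

2.78 W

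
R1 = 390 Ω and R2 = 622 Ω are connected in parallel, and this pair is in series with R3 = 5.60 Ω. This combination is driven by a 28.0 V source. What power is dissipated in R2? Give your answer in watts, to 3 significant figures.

Reduce the parallel combination to a single R_p; the circuit then becomes R_p in series with the remaining resistor.
R_p = (390×622)/(390+622) = 239.7 Ω
R_total = R_p + 5.60 = 239.7 + 5.60 = 245.3 Ω
I = V / R_total = 28.0 / 245.3 = 0.1141 A
Voltage across the parallel pair: V_p = I × R_p = 0.1141 × 239.7 = 27.36 V
Use P = V²/R for R2 with V = V_p.
P_R2 = (27.36)² / 622 = 1.204 W

1.20 W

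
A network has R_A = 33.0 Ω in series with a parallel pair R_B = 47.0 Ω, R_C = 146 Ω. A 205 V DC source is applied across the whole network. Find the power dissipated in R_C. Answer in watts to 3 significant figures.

Collapse R_B‖R_C to a single equivalent, reducing the network to two series elements.
R_p = (47.0×146)/(47.0+146) = 35.55 Ω
R_total = 33.0 + 35.55 = 68.55 Ω
I = V / R_total = 205 / 68.55 = 2.990 A
Voltage across the parallel pair: V_p = I × R_p = 2.990 × 35.55 = 106.3 V
R_C sees V_p directly, so P = V_p² / R_C.
P_R_C = (106.3)² / 146 = 77.42 W

77.4 W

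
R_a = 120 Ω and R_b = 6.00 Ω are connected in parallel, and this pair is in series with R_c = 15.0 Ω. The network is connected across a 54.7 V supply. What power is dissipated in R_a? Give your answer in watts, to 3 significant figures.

Collapse the R_a‖R_b pair into one equivalent R_p; then R_p and R_c form a series string.
R_p = (120×6.00)/(120+6.00) = 5.714 Ω
R_total = R_p + 15.0 = 5.714 + 15.0 = 20.71 Ω
I = V / R_total = 54.7 / 20.71 = 2.641 A
Voltage across the parallel pair: V_p = I × R_p = 2.641 × 5.714 = 15.09 V
R_a sits across V_p; its power is V_p²/R.
P_R_a = (15.09)² / 120 = 1.897 W

1.90 W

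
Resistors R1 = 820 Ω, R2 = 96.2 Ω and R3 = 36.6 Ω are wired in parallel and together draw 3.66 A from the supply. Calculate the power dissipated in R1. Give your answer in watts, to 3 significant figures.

The branches share the same voltage, but only the total current is given — find V from the equivalent resistance first.
1/R_eq = 1/820 + 1/96.2 + 1/36.6 ⇒ R_eq = 25.68 Ω
V = I_total × R_eq = 3.660 × 25.68 = 94.00 V
P_R1 = V² / R1 = (94.00)² / 820 = 10.78 W

10.8 W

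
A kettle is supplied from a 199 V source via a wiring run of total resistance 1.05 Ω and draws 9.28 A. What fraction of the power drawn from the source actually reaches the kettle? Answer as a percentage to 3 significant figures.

The wiring run carries the full 9.28 A.
P_line = I² R_line = (9.280)² × 1.05 = 90.42 W
P_source = V I = 199 × 9.280 = 1847 W; P_load = 1756 W
η = P_load / P_source = 1756 / 1847 = 0.9510

95.1 %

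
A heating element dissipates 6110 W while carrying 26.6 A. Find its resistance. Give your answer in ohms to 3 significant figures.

Rearranging the power relation for the two known quantities gives R = P / I².
R = 6110 / (26.60)² = 8.635 Ω

8.64 Ω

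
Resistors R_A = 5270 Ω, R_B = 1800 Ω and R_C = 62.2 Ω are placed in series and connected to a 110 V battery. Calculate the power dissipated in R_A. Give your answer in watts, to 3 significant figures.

In a series string the same current flows through every resistor — find that current, then P = I²R for the one we want.
R_total = 5270 + 1800 + 62.2 = 7132 Ω
I = V / R_total = 110 / 7132 = 0.01542 A
P_R_A = I² × R_A = (0.01542)² × 5270 = 1.254 W

1.25 W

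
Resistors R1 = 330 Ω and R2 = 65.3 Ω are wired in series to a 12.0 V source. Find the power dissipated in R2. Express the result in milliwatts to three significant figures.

60.2 mW

The current is common to all series resistors; compute it, then apply P = I²R for the target.
R_total = 330 + 65.3 = 395.3 Ω
I = V / R_total = 12.0 / 395.3 = 0.03036 A
P_R2 = I² × R2 = (0.03036)² × 65.3 = 0.06018 W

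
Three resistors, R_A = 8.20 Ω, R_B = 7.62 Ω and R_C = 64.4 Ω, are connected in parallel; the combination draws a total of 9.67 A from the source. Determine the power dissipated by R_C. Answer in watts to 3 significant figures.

20.1 W

We need the common branch voltage; get it from I_total × R_eq, then P = V²/R for the branch.
1/R_eq = 1/8.20 + 1/7.62 + 1/64.4 ⇒ R_eq = 3.721 Ω
V = I_total × R_eq = 9.670 × 3.721 = 35.99 V
P_R_C = V² / R_C = (35.99)² / 64.4 = 20.11 W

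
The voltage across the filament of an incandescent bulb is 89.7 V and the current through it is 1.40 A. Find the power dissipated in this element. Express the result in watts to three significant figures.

126 W

Both the voltage across and the current through the element are known, so P = V I applies directly.
P = 89.7 V × 1.400 A = 125.6 W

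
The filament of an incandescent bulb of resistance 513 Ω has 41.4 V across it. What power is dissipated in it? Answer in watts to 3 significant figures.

3.34 W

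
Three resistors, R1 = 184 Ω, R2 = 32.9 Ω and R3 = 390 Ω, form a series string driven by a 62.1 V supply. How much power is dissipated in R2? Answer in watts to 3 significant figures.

The current is common to all series resistors; compute it, then apply P = I²R for the target.
R_total = 184 + 32.9 + 390 = 606.9 Ω
I = V / R_total = 62.1 / 606.9 = 0.1023 A
P_R2 = I² × R2 = (0.1023)² × 32.9 = 0.3445 W

0.344 W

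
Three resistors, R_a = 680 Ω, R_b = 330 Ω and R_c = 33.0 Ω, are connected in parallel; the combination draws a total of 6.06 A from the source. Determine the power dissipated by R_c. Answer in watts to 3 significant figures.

We need the common branch voltage; get it from I_total × R_eq, then P = V²/R for the branch.
1/R_eq = 1/680 + 1/330 + 1/33.0 ⇒ R_eq = 28.73 Ω
V = I_total × R_eq = 6.060 × 28.73 = 174.1 V
P_R_c = V² / R_c = (174.1)² / 33.0 = 918.7 W

919 W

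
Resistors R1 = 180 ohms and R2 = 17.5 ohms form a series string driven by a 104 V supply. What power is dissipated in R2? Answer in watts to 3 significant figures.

4.85 W

In a series string the same current flows through every resistor — find that current, then P = I²R for the one we want.
R_total = 180 + 17.5 = 197.5 Ω
I = V / R_total = 104 / 197.5 = 0.5266 A
P_R2 = I² × R2 = (0.5266)² × 17.5 = 4.853 W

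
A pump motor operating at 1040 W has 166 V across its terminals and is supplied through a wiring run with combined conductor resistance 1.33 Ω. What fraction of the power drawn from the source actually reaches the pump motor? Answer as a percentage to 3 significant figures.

95.2 %

I = P / V = 1040 / 166 = 6.265 A through the wiring run.
P_line = I² R_line = (6.265)² × 1.33 = 52.20 W
P_source = P_load + P_line = 1040 + 52.20 = 1092 W
η = P_load / P_source = 1040 / 1092 = 0.9522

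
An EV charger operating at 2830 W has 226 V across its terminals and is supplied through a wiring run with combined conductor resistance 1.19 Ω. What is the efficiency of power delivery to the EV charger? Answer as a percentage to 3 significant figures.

93.8 %

I = P / V = 2830 / 226 = 12.52 A through the wiring run.
P_line = I² R_line = (12.52)² × 1.19 = 186.6 W
P_source = P_load + P_line = 2830 + 186.6 = 3017 W
η = P_load / P_source = 2830 / 3017 = 0.9381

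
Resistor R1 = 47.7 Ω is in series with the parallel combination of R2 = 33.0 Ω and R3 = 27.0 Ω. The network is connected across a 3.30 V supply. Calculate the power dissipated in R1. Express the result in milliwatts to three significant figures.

133 mW

First combine the parallel branches into one equivalent R_p, then R1 + R_p is a series pair.
R_p = (33.0×27.0)/(33.0+27.0) = 14.85 Ω
R_total = 47.7 + 14.85 = 62.55 Ω
I = V / R_total = 3.30 / 62.55 = 0.05276 A
R1 carries the full series current, so P = I²R.
P_R1 = (0.05276)² × 47.7 = 0.1328 W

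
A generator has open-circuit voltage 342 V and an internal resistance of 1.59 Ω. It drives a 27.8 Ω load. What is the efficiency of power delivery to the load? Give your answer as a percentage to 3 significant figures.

Efficiency is P_load / P_total. With a series r and R sharing the same I, P = I²R for each, so η = R/(R+r).
η = R / (R + r) = 27.8 / (27.8 + 1.59) = 0.9459

94.6 %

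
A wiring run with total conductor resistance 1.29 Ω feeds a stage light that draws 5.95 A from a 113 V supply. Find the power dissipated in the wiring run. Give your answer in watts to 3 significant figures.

45.7 W

The wiring run and load are in series, so the same current flows in both; the loss is I²R_line.
The wiring run carries the full 5.95 A.
P_line = I² R_line = (5.950)² × 1.29 = 45.67 W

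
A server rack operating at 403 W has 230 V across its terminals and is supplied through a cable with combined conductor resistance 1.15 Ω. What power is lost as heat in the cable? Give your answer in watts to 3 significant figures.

3.53 W

The cable and load are in series, so the same current flows in both; the loss is I²R_line.
I = P / V = 403 / 230 = 1.752 A through the cable.
P_line = I² R_line = (1.752)² × 1.15 = 3.531 W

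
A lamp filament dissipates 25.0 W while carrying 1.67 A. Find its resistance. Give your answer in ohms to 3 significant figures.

8.96 Ω

The two known quantities fix the third via R = P / I².
R = 25.0 / (1.670)² = 8.964 Ω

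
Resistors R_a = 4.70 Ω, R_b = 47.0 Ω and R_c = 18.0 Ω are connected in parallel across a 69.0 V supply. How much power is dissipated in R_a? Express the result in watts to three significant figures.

Every branch has 69.0 V across it, so for R_a the power is simply V²/R.
P_R_a = V² / R_a = (69.0)² / 4.70 Ω = 1013 W

1010 W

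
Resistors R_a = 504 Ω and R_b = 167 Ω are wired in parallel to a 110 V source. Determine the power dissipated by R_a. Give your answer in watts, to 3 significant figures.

Each parallel branch sees the full supply voltage, so P = V²/R applies directly to the target branch.
P_R_a = V² / R_a = (110)² / 504 Ω = 24.01 W

24.0 W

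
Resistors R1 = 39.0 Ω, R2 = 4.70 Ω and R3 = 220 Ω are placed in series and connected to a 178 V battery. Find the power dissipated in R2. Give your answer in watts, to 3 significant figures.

Since the resistors are in series they all carry the loop current I = V/R_total; the power in any one is I²R.
R_total = 39.0 + 4.70 + 220 = 263.7 Ω
I = V / R_total = 178 / 263.7 = 0.6750 A
P_R2 = I² × R2 = (0.6750)² × 4.70 = 2.141 W

2.14 W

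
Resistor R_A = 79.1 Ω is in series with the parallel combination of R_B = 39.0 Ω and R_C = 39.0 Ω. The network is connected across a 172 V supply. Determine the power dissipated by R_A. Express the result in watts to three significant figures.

241 W

Collapse R_B‖R_C to a single equivalent, reducing the network to two series elements.
R_p = (39.0×39.0)/(39.0+39.0) = 19.50 Ω
R_total = 79.1 + 19.50 = 98.60 Ω
I = V / R_total = 172 / 98.60 = 1.744 A
R_A is in the main series path, so its power is I²R_A.
P_R_A = (1.744)² × 79.1 = 240.7 W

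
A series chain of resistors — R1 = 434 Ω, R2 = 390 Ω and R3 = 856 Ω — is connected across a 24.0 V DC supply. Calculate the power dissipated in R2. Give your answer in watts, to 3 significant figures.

0.0796 W

Since the resistors are in series they all carry the loop current I = V/R_total; the power in any one is I²R.
R_total = 434 + 390 + 856 = 1680 Ω
I = V / R_total = 24.0 / 1680 = 0.01429 A
P_R2 = I² × R2 = (0.01429)² × 390 = 0.07959 W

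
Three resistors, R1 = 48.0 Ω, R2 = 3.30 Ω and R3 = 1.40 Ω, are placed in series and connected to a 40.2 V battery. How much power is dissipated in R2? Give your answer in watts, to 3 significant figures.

Since the resistors are in series they all carry the loop current I = V/R_total; the power in any one is I²R.
R_total = 48.0 + 3.30 + 1.40 = 52.70 Ω
I = V / R_total = 40.2 / 52.70 = 0.7628 A
P_R2 = I² × R2 = (0.7628)² × 3.30 = 1.920 W

1.92 W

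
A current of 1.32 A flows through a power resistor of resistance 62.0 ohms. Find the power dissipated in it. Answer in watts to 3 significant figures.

With I and R stated, P = I²R applies in one step.
P = (1.320 A)² × 62.0 Ω = 108.0 W

108 W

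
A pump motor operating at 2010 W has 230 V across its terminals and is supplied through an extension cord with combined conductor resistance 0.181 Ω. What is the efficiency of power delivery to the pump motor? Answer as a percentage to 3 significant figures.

99.3 %

I = P / V = 2010 / 230 = 8.739 A through the extension cord.
P_line = I² R_line = (8.739)² × 0.181 = 13.82 W
P_source = P_load + P_line = 2010 + 13.82 = 2024 W
η = P_load / P_source = 2010 / 2024 = 0.9932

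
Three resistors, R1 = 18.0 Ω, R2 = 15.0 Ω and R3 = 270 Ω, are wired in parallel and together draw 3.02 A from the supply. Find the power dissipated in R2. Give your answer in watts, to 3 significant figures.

We need the common branch voltage; get it from I_total × R_eq, then P = V²/R for the branch.
1/R_eq = 1/18.0 + 1/15.0 + 1/270 ⇒ R_eq = 7.941 Ω
V = I_total × R_eq = 3.020 × 7.941 = 23.98 V
P_R2 = V² / R2 = (23.98)² / 15.0 = 38.34 W

38.3 W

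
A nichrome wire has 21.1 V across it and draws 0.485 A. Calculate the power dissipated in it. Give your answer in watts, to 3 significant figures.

Both the voltage across and the current through the element are known, so P = V I applies directly.
P = 21.1 V × 0.4850 A = 10.23 W

10.2 W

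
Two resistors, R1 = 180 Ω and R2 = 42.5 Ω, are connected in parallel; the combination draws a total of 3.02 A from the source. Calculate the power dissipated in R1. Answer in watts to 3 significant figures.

59.9 W

The branches share the same voltage, but only the total current is given — find V from the equivalent resistance first.
1/R_eq = 1/180 + 1/42.5 ⇒ R_eq = 34.38 Ω
V = I_total × R_eq = 3.020 × 34.38 = 103.8 V
P_R1 = V² / R1 = (103.8)² / 180 = 59.90 W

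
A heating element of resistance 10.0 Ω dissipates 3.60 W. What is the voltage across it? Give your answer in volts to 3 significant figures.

6.00 V

Rearranging the power relation for the two known quantities gives V = √(P R).
V = √(3.60 × 10.0) = 6.000 V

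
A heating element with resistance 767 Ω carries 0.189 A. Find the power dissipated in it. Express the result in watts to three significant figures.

27.4 W

Knowing I and R, the power is just I²R — no need to find V first.
P = (0.1890 A)² × 767 Ω = 27.40 W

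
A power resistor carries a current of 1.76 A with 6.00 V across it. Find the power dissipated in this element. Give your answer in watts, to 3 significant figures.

Since both terminal voltage and current are stated, P = V I gives the power in one step.
P = 6.00 V × 1.760 A = 10.56 W

10.6 W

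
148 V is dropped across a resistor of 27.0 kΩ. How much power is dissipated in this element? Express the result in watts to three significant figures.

We know the drop across the element and its resistance — P = V²/R, one step.
P = (148 V)² / 27000 Ω = 0.8113 W

0.811 W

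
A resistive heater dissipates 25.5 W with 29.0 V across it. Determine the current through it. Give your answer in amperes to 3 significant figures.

Inverting the appropriate power form: I = P / V.
I = 25.5 / 29.0 = 0.8793 A

0.879 A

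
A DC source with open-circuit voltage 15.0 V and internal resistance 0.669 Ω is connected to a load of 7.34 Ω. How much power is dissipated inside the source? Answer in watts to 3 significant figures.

2.35 W

r is in series with the load, so it carries the full circuit current — the loss in it is I²r.
I = ε / (r + R) = 15.0 / (0.669 + 7.34) = 1.873 A
P_int = I² r = (1.873)² × 0.669 = 2.347 W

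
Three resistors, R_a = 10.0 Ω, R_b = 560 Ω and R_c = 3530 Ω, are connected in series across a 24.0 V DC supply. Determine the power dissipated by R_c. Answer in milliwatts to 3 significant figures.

Since the resistors are in series they all carry the loop current I = V/R_total; the power in any one is I²R.
R_total = 10.0 + 560 + 3530 = 4100 Ω
I = V / R_total = 24.0 / 4100 = 0.005854 A
P_R_c = I² × R_c = (0.005854)² × 3530 = 0.1210 W

121 mW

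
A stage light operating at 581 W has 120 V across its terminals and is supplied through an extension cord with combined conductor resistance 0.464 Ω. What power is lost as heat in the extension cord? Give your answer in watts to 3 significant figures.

10.9 W

Line loss is just I²R for the cable — we know both I and R_line directly.
I = P / V = 581 / 120 = 4.842 A through the extension cord.
P_line = I² R_line = (4.842)² × 0.464 = 10.88 W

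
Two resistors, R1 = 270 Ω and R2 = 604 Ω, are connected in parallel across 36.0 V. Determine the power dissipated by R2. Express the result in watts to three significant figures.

2.15 W

The supply voltage appears across each parallel branch — just use P = V²/R2.
P_R2 = V² / R2 = (36.0)² / 604 Ω = 2.146 W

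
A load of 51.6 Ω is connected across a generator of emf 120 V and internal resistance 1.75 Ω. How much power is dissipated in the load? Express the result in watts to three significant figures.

261 W

The internal resistance and the load are in series, so the same I flows through both; get I from ε/(r+R), then I²R for the load.
I = ε / (r + R) = 120 / (1.75 + 51.6) = 2.249 A
P_load = I² R = (2.249)² × 51.6 = 261.1 W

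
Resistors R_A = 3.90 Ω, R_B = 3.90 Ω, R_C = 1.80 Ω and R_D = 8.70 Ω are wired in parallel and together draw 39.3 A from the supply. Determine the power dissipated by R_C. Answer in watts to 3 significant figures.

613 W

We need the common branch voltage; get it from I_total × R_eq, then P = V²/R for the branch.
1/R_eq = 1/3.90 + 1/3.90 + 1/1.80 + 1/8.70 ⇒ R_eq = 0.8451 Ω
V = I_total × R_eq = 39.30 × 0.8451 = 33.21 V
P_R_C = V² / R_C = (33.21)² / 1.80 = 612.8 W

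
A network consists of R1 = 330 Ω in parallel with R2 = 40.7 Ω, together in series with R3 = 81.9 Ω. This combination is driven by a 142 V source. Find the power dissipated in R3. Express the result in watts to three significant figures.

Reduce the parallel combination to a single R_p; the circuit then becomes R_p in series with the remaining resistor.
R_p = (330×40.7)/(330+40.7) = 36.23 Ω
R_total = R_p + 81.9 = 36.23 + 81.9 = 118.1 Ω
I = V / R_total = 142 / 118.1 = 1.202 A
R3 is the series element, so its power is I²R.
P_R3 = (1.202)² × 81.9 = 118.3 W

118 W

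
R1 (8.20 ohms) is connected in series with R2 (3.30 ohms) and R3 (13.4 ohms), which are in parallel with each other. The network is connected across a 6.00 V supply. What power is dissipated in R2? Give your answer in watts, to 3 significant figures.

Reduce the parallel pair to R_p first; the network is then a simple series string.
R_p = (3.30×13.4)/(3.30+13.4) = 2.648 Ω
R_total = 8.20 + 2.648 = 10.85 Ω
I = V / R_total = 6.00 / 10.85 = 0.5531 A
Voltage across the parallel pair: V_p = I × R_p = 0.5531 × 2.648 = 1.465 V
R2 sees V_p directly, so P = V_p² / R2.
P_R2 = (1.465)² / 3.30 = 0.6500 W

0.650 W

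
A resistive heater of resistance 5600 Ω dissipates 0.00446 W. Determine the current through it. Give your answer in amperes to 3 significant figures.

0.000892 A

From P = V I = I²R = V²/R, with the two given quantities we get I = √(P / R).
I = √(0.00446 / 5600) = 0.0008924 A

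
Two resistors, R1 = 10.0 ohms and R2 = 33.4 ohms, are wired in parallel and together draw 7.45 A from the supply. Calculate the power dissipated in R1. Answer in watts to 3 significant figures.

The branches share the same voltage, but only the total current is given — find V from the equivalent resistance first.
1/R_eq = 1/10.0 + 1/33.4 ⇒ R_eq = 7.696 Ω
V = I_total × R_eq = 7.450 × 7.696 = 57.33 V
P_R1 = V² / R1 = (57.33)² / 10.0 = 328.7 W

329 W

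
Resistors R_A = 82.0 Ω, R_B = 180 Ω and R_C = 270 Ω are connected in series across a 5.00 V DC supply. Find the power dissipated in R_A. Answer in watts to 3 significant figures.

0.00724 W

The current is common to all series resistors; compute it, then apply P = I²R for the target.
R_total = 82.0 + 180 + 270 = 532.0 Ω
I = V / R_total = 5.00 / 532.0 = 0.009398 A
P_R_A = I² × R_A = (0.009398)² × 82.0 = 0.007243 W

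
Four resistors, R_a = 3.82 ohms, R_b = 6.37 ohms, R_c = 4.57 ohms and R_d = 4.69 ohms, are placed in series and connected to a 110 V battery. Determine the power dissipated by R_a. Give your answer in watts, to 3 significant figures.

122 W

Since the resistors are in series they all carry the loop current I = V/R_total; the power in any one is I²R.
R_total = 3.82 + 6.37 + 4.57 + 4.69 = 19.45 Ω
I = V / R_total = 110 / 19.45 = 5.656 A
P_R_a = I² × R_a = (5.656)² × 3.82 = 122.2 W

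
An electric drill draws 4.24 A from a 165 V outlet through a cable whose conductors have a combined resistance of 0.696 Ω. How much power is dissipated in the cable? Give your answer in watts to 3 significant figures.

12.5 W

Only the current and the line resistance are needed for the I²R loss.
The cable carries the full 4.24 A.
P_line = I² R_line = (4.240)² × 0.696 = 12.51 W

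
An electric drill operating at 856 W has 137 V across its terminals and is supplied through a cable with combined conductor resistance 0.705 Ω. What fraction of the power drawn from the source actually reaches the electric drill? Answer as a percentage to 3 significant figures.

I = P / V = 856 / 137 = 6.248 A through the cable.
P_line = I² R_line = (6.248)² × 0.705 = 27.52 W
P_source = P_load + P_line = 856.0 + 27.52 = 883.5 W
η = P_load / P_source = 856.0 / 883.5 = 0.9688

96.9 %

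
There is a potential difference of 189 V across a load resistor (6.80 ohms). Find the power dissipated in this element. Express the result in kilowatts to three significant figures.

5.25 kW

V and R are stated; P = V²/R avoids computing the current.
P = (189 V)² / 6.80 Ω = 5253 W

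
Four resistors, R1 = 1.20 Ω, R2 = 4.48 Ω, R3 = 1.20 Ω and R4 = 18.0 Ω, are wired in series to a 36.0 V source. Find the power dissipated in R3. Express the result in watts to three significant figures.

2.51 W

The current is common to all series resistors; compute it, then apply P = I²R for the target.
R_total = 1.20 + 4.48 + 1.20 + 18.0 = 24.88 Ω
I = V / R_total = 36.0 / 24.88 = 1.447 A
P_R3 = I² × R3 = (1.447)² × 1.20 = 2.512 W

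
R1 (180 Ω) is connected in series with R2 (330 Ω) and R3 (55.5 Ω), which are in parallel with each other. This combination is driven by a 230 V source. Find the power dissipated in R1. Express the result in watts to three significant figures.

Replace R2 and R3 with their parallel equivalent so the circuit becomes R1 in series with R_p.
R_p = (330×55.5)/(330+55.5) = 47.51 Ω
R_total = 180 + 47.51 = 227.5 Ω
I = V / R_total = 230 / 227.5 = 1.011 A
All the current flows through R1; use P = I²R.
P_R1 = (1.011)² × 180 = 184.0 W

184 W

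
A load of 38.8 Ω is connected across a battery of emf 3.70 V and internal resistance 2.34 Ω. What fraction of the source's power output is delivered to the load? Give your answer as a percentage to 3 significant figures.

94.3 %

η = P_load/(P_load+P_int) = I²R/(I²R+I²r) = R/(R+r) — the I² cancels for series elements.
η = R / (R + r) = 38.8 / (38.8 + 2.34) = 0.9431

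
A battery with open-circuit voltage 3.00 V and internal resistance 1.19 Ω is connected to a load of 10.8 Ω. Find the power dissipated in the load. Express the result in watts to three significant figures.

The internal resistance and the load are in series, so the same I flows through both; get I from ε/(r+R), then I²R for the load.
I = ε / (r + R) = 3.00 / (1.19 + 10.8) = 0.2502 A
P_load = I² R = (0.2502)² × 10.8 = 0.6761 W

0.676 W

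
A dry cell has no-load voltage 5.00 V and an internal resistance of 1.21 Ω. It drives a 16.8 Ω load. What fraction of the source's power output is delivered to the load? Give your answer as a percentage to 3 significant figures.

η = P_load/(P_load+P_int) = I²R/(I²R+I²r) = R/(R+r) — the I² cancels for series elements.
η = R / (R + r) = 16.8 / (16.8 + 1.21) = 0.9328

93.3 %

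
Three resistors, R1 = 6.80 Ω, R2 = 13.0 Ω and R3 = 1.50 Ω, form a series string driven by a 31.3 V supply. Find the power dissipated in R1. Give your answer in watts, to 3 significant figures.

Series elements share the same current, so find I first, then use P = I²R.
R_total = 6.80 + 13.0 + 1.50 = 21.30 Ω
I = V / R_total = 31.3 / 21.30 = 1.469 A
P_R1 = I² × R1 = (1.469)² × 6.80 = 14.68 W

14.7 W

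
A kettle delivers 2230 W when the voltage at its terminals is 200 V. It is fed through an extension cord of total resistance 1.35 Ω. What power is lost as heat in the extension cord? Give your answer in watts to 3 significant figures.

The extension cord is a series resistance carrying the load current; its dissipation is I²R_line.
I = P / V = 2230 / 200 = 11.15 A through the extension cord.
P_line = I² R_line = (11.15)² × 1.35 = 167.8 W

168 W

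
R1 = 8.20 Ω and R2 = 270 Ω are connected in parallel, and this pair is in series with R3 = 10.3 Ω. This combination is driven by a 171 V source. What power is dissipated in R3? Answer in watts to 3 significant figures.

903 W

Combine R1 and R2 into their parallel equivalent first, reducing the network to two series resistors.
R_p = (8.20×270)/(8.20+270) = 7.958 Ω
R_total = R_p + 10.3 = 7.958 + 10.3 = 18.26 Ω
I = V / R_total = 171 / 18.26 = 9.366 A
All the supply current flows through R3; use P = I²R3.
P_R3 = (9.366)² × 10.3 = 903.5 W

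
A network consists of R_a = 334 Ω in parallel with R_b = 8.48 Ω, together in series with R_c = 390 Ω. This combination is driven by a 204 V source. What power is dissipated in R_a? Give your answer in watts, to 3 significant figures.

0.0537 W

Collapse the R_a‖R_b pair into one equivalent R_p; then R_p and R_c form a series string.
R_p = (334×8.48)/(334+8.48) = 8.270 Ω
R_total = R_p + 390 = 8.270 + 390 = 398.3 Ω
I = V / R_total = 204 / 398.3 = 0.5122 A
Voltage across the parallel pair: V_p = I × R_p = 0.5122 × 8.270 = 4.236 V
R_a sits across V_p; its power is V_p²/R.
P_R_a = (4.236)² / 334 = 0.05372 W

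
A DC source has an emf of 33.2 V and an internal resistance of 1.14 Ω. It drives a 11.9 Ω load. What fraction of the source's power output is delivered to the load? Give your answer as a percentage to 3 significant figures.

The source delivers εI, of which I²R reaches the load and I²r is lost; since I is common, η = R/(R+r).
η = R / (R + r) = 11.9 / (11.9 + 1.14) = 0.9126

91.3 %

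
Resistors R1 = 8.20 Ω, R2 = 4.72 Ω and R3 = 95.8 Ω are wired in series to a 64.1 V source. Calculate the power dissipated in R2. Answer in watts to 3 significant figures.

1.64 W

Every series element carries the same I. Get I from the total resistance, then P = I² × R2.
R_total = 8.20 + 4.72 + 95.8 = 108.7 Ω
I = V / R_total = 64.1 / 108.7 = 0.5896 A
P_R2 = I² × R2 = (0.5896)² × 4.72 = 1.641 W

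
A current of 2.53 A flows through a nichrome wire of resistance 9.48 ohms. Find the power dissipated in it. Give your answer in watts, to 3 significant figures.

The current through and the resistance of the element are both given; use P = I²R.
P = (2.530 A)² × 9.48 Ω = 60.68 W

60.7 W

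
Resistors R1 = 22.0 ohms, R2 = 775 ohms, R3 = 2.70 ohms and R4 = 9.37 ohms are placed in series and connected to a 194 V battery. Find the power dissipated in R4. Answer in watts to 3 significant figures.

0.539 W

Since the resistors are in series they all carry the loop current I = V/R_total; the power in any one is I²R.
R_total = 22.0 + 775 + 2.70 + 9.37 = 809.1 Ω
I = V / R_total = 194 / 809.1 = 0.2398 A
P_R4 = I² × R4 = (0.2398)² × 9.37 = 0.5387 W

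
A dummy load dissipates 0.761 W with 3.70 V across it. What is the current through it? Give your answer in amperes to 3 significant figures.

0.206 A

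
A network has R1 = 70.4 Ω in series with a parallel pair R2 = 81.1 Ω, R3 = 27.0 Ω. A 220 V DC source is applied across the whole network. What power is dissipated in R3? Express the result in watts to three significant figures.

89.5 W

Replace R2 and R3 with their parallel equivalent so the circuit becomes R1 in series with R_p.
R_p = (81.1×27.0)/(81.1+27.0) = 20.26 Ω
R_total = 70.4 + 20.26 = 90.66 Ω
I = V / R_total = 220 / 90.66 = 2.427 A
Voltage across the parallel pair: V_p = I × R_p = 2.427 × 20.26 = 49.16 V
With V_p across R3, its power is V_p²/R3.
P_R3 = (49.16)² / 27.0 = 89.50 W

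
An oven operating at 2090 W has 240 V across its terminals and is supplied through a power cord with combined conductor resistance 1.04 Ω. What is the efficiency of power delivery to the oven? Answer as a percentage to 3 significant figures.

I = P / V = 2090 / 240 = 8.708 A through the power cord.
P_line = I² R_line = (8.708)² × 1.04 = 78.87 W
P_source = P_load + P_line = 2090 + 78.87 = 2169 W
η = P_load / P_source = 2090 / 2169 = 0.9636

96.4 %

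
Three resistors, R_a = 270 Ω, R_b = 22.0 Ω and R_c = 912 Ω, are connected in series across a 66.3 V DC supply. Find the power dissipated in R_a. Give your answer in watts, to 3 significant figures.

0.819 W

Every series element carries the same I. Get I from the total resistance, then P = I² × R_a.
R_total = 270 + 22.0 + 912 = 1204 Ω
I = V / R_total = 66.3 / 1204 = 0.05507 A
P_R_a = I² × R_a = (0.05507)² × 270 = 0.8187 W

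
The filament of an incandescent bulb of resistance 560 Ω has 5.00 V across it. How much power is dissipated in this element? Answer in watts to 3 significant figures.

0.0446 W

Voltage and resistance are given, so P = V²/R is the one-step route.
P = (5.00 V)² / 560 Ω = 0.04464 W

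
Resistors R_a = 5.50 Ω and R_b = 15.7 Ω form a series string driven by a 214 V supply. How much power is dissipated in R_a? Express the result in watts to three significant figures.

The current is common to all series resistors; compute it, then apply P = I²R for the target.
R_total = 5.50 + 15.7 = 21.20 Ω
I = V / R_total = 214 / 21.20 = 10.09 A
P_R_a = I² × R_a = (10.09)² × 5.50 = 560.4 W

560 W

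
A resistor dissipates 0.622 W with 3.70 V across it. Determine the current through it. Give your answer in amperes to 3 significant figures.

The two known quantities fix the third via I = P / V.
I = 0.622 / 3.70 = 0.1681 A

0.168 A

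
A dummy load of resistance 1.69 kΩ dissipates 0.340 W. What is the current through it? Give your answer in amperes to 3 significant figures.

0.0142 A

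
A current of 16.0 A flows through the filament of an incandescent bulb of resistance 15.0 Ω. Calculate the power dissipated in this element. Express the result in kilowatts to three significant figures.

Current and resistance are given, so P = I²R is the direct form.
P = (16.00 A)² × 15.0 Ω = 3840 W

3.84 kW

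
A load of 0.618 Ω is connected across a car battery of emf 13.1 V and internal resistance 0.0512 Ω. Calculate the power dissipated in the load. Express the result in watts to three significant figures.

237 W

Find the circuit current first, then P = I²R for the load (series elements share I).
I = ε / (r + R) = 13.1 / (0.0512 + 0.618) = 19.58 A
P_load = I² R = (19.58)² × 0.618 = 236.8 W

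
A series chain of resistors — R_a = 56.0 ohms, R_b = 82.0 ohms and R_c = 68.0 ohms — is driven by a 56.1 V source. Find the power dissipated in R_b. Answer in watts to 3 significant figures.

6.08 W

The current is common to all series resistors; compute it, then apply P = I²R for the target.
R_total = 56.0 + 82.0 + 68.0 = 206.0 Ω
I = V / R_total = 56.1 / 206.0 = 0.2723 A
P_R_b = I² × R_b = (0.2723)² × 82.0 = 6.081 W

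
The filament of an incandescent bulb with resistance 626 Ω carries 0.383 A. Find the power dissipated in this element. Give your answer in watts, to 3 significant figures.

Current and resistance are given, so P = I²R is the direct form.
P = (0.3830 A)² × 626 Ω = 91.83 W

91.8 W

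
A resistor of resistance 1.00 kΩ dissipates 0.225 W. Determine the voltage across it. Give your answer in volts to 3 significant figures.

The two known quantities fix the third via V = √(P R).
V = √(0.225 × 1000) = 15.00 V

15.0 V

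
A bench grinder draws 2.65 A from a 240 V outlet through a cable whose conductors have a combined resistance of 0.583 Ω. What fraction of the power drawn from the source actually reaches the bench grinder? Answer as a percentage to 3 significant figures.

99.4 %

The cable carries the full 2.65 A.
P_line = I² R_line = (2.650)² × 0.583 = 4.094 W
P_source = V I = 240 × 2.650 = 636.0 W; P_load = 631.9 W
η = P_load / P_source = 631.9 / 636.0 = 0.9936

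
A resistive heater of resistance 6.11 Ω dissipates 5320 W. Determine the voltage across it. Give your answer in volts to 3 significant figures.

Inverting the appropriate power form: V = √(P R).
V = √(5320 × 6.11) = 180.3 V

180 V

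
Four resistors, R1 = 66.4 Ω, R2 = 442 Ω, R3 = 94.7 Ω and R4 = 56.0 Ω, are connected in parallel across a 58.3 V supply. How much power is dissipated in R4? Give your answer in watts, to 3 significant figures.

The supply voltage appears across each parallel branch — just use P = V²/R4.
P_R4 = V² / R4 = (58.3)² / 56.0 Ω = 60.69 W

60.7 W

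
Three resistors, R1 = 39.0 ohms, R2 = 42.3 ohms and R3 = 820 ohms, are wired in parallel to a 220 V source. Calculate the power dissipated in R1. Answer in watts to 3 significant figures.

R1 sits directly across the source, so P = V²/R with V = 220 V.
P_R1 = V² / R1 = (220)² / 39.0 Ω = 1241 W

1240 W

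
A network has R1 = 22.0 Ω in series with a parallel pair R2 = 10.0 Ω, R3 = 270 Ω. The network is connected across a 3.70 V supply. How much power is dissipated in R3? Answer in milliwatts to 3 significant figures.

Reduce the parallel pair to R_p first; the network is then a simple series string.
R_p = (10.0×270)/(10.0+270) = 9.643 Ω
R_total = 22.0 + 9.643 = 31.64 Ω
I = V / R_total = 3.70 / 31.64 = 0.1169 A
Voltage across the parallel pair: V_p = I × R_p = 0.1169 × 9.643 = 1.128 V
R3 sees V_p directly, so P = V_p² / R3.
P_R3 = (1.128)² / 270 = 0.004709 W

4.71 mW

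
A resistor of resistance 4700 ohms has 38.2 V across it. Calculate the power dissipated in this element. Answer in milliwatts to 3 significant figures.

310 mW

We know the drop across the element and its resistance — P = V²/R, one step.
P = (38.2 V)² / 4700 Ω = 0.3105 W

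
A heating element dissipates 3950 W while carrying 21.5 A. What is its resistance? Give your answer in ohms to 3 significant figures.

Rearranging the power relation for the two known quantities gives R = P / I².
R = 3950 / (21.50)² = 8.545 Ω

8.55 Ω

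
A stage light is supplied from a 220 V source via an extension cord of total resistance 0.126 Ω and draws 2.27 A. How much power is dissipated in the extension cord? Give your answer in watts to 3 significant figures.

Only the current and the line resistance are needed for the I²R loss.
The extension cord carries the full 2.27 A.
P_line = I² R_line = (2.270)² × 0.126 = 0.6493 W

0.649 W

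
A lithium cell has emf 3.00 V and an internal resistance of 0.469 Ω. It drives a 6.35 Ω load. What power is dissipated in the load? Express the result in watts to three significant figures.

The internal resistance and the load are in series, so the same I flows through both; get I from ε/(r+R), then I²R for the load.
I = ε / (r + R) = 3.00 / (0.469 + 6.35) = 0.4399 A
P_load = I² R = (0.4399)² × 6.35 = 1.229 W

1.23 W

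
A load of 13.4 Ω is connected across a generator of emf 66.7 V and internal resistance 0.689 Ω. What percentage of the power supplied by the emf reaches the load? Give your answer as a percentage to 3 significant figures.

95.1 %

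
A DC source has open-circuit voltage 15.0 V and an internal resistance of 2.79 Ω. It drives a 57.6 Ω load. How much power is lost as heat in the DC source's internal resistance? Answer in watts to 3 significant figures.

The internal resistance carries the same current as the load; P_int = I²r.
I = ε / (r + R) = 15.0 / (2.79 + 57.6) = 0.2484 A
P_int = I² r = (0.2484)² × 2.79 = 0.1721 W

0.172 W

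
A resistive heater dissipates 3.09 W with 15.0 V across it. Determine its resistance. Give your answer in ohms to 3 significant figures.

72.8 Ω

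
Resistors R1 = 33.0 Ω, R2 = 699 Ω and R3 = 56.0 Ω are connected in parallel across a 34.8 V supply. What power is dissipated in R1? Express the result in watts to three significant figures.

Parallel branches share the same voltage; P = V²/R gives the branch power in one step.
P_R1 = V² / R1 = (34.8)² / 33.0 Ω = 36.70 W

36.7 W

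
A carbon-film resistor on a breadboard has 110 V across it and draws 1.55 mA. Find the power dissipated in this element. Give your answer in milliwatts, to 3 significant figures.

V and I are known directly — P = V I, no intermediate step needed.
P = 110 V × 0.001550 A = 0.1705 W

170 mW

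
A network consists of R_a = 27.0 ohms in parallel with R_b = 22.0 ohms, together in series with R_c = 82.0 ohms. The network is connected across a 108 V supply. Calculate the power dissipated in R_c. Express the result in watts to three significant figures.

108 W

Collapse the R_a‖R_b pair into one equivalent R_p; then R_p and R_c form a series string.
R_p = (27.0×22.0)/(27.0+22.0) = 12.12 Ω
R_total = R_p + 82.0 = 12.12 + 82.0 = 94.12 Ω
I = V / R_total = 108 / 94.12 = 1.147 A
All the supply current flows through R_c; use P = I²R_c.
P_R_c = (1.147)² × 82.0 = 108.0 W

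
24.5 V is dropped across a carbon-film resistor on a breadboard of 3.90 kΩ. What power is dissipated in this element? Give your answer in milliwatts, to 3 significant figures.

154 mW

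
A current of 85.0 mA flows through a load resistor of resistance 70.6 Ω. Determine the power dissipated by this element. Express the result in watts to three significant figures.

0.510 W

The current through and the resistance of the element are both given; use P = I²R.
P = (0.08500 A)² × 70.6 Ω = 0.5101 W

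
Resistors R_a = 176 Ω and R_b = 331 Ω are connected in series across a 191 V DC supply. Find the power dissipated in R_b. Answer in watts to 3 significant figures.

47.0 W

The current is common to all series resistors; compute it, then apply P = I²R for the target.
R_total = 176 + 331 = 507.0 Ω
I = V / R_total = 191 / 507.0 = 0.3767 A
P_R_b = I² × R_b = (0.3767)² × 331 = 46.98 W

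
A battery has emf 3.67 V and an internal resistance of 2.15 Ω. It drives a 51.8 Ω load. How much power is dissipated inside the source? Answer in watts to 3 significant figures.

The internal resistance carries the same current as the load; P_int = I²r.
I = ε / (r + R) = 3.67 / (2.15 + 51.8) = 0.06803 A
P_int = I² r = (0.06803)² × 2.15 = 0.009949 W

0.00995 W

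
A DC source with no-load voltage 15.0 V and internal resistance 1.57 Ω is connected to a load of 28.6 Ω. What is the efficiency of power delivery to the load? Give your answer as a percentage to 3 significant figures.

η = P_load/(P_load+P_int) = I²R/(I²R+I²r) = R/(R+r) — the I² cancels for series elements.
η = R / (R + r) = 28.6 / (28.6 + 1.57) = 0.9480

94.8 %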